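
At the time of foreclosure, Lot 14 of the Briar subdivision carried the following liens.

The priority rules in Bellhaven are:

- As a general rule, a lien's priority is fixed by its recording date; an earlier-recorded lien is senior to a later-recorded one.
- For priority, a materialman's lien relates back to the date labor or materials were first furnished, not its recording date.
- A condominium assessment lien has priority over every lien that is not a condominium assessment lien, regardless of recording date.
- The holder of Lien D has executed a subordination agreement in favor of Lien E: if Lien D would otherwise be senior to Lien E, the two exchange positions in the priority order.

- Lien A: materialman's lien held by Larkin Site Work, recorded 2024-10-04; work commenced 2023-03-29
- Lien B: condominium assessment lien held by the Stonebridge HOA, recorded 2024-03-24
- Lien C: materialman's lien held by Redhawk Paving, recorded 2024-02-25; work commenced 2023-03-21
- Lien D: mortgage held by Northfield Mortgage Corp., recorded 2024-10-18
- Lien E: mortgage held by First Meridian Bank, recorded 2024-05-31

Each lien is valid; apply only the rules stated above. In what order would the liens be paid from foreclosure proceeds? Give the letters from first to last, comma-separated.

B, C, A, E, D

First, effective dates: A relates back to 2023-03-29 (work commenced); C's effective date is 2023-03-21, when work began.
As a condominium assessment lien, B is senior to every other lien.
Among the remaining liens, by effective date: C (2023-03-21), A (2023-03-29), E (2024-05-31), D (2024-10-18).
Since D is not senior to E, the subordination leaves the order unchanged.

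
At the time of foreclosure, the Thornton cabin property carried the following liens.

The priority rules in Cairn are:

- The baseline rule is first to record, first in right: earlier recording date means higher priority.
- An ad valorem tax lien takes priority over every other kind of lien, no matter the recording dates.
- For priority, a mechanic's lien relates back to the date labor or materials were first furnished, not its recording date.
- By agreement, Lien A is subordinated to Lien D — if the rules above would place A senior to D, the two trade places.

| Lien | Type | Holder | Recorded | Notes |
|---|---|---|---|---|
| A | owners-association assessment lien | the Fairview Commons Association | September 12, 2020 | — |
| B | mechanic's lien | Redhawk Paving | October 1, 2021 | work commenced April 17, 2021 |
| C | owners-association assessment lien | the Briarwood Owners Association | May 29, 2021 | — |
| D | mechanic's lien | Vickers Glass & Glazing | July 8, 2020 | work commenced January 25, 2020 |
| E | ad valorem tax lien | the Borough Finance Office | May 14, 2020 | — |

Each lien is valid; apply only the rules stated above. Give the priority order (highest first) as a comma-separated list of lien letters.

Effective dates: B is treated as recorded April 17, 2021, the work-commencement date; D's effective date is January 25, 2020, when work began.
E, as an ad valorem tax lien, has superpriority and ranks first.
Among the remaining liens, by effective date: D (January 25, 2020), A (September 12, 2020), B (April 17, 2021), C (May 29, 2021).
Since A is not senior to D, the subordination leaves the order unchanged.

E, D, A, B, C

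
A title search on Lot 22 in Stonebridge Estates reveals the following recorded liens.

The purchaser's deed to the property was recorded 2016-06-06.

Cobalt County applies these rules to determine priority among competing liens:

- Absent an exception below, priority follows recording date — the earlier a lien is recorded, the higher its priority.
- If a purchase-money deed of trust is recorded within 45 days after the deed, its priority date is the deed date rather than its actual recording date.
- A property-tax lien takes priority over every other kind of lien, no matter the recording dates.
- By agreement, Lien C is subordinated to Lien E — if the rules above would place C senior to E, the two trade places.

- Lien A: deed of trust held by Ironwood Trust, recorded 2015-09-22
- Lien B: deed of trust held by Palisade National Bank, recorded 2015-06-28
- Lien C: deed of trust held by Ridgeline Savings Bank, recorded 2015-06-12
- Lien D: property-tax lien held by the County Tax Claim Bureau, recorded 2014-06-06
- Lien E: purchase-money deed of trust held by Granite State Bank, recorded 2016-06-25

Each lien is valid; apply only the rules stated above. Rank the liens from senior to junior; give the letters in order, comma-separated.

D, E, B, A, C

First, effective dates: E was recorded within the 45-day window, so its effective date is the deed date 2016-06-06.
As a property-tax lien, D is senior to every other lien.
The other liens, earliest effective date first: C (2015-06-12), B (2015-06-28), A (2015-09-22), E (2016-06-06).
Because C would otherwise rank above E, the subordination swaps them.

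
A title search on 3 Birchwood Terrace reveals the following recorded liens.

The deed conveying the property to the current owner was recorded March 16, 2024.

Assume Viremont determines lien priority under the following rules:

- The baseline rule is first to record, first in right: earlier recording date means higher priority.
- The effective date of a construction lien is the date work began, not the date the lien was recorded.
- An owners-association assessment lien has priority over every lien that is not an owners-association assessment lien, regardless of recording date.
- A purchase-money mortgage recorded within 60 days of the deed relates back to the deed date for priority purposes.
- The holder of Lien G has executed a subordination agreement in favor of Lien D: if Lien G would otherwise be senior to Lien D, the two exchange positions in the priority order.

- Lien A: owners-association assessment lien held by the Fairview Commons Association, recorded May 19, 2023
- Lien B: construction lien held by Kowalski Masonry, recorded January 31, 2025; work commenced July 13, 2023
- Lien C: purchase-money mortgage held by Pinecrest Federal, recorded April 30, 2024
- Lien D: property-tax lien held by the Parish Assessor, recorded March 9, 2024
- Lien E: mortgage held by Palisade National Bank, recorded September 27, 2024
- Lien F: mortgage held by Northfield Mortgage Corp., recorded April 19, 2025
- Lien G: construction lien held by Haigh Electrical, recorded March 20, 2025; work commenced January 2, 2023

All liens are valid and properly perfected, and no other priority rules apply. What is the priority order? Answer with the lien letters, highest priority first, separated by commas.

A, D, B, G, C, E, F

First, effective dates: B's effective date is July 13, 2023, when work began; C's effective date is the deed date, March 16, 2024; G is treated as recorded January 2, 2023, the work-commencement date.
A is an owners-association assessment lien, so it outranks all other liens regardless of date.
Among the remaining liens, by effective date: G (January 2, 2023), B (July 13, 2023), D (March 9, 2024), C (March 16, 2024), E (September 27, 2024), F (April 19, 2025).
Because G would otherwise rank above D, the subordination swaps them.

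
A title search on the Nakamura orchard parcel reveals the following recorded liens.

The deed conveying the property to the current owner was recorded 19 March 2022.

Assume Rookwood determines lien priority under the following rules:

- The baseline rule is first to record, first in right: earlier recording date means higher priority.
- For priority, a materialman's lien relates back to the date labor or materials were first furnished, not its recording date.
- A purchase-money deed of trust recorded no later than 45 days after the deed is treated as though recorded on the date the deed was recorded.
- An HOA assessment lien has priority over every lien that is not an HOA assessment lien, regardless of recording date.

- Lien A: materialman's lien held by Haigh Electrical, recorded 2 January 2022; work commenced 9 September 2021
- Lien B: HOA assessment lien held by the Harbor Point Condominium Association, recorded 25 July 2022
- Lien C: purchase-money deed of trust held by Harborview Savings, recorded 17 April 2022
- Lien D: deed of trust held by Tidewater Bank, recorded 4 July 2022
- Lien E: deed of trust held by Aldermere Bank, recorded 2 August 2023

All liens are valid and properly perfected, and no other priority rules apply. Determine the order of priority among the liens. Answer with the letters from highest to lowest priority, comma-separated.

Adjusting effective dates: A's effective date is 9 September 2021, when work began; C relates back to the deed date 19 March 2022.
As an HOA assessment lien, B is senior to every other lien.
Ordering the rest by effective date: A (9 September 2021), C (19 March 2022), D (4 July 2022), E (2 August 2023).

B, A, C, D, E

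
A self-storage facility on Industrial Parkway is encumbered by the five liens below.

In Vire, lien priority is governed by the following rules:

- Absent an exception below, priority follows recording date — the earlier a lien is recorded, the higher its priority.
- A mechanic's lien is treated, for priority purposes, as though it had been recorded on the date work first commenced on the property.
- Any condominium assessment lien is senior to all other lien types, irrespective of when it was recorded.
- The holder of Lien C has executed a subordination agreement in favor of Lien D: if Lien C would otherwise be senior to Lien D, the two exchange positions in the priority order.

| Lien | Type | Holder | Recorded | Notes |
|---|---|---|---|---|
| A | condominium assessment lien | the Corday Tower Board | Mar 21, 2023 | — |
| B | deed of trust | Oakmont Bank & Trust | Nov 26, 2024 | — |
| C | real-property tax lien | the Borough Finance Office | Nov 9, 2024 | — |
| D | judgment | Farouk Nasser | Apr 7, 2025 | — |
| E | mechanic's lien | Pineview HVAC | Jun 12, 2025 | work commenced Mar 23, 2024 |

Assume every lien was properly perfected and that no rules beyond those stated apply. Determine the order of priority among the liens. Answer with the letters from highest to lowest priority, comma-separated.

A, E, D, B, C

First, effective dates: E's effective date is Mar 23, 2024, when work began.
A, as a condominium assessment lien, has superpriority and ranks first.
Remaining liens by effective date: E (Mar 23, 2024), C (Nov 9, 2024), B (Nov 26, 2024), D (Apr 7, 2025).
The subordination applies — C was senior to D — so C and D swap.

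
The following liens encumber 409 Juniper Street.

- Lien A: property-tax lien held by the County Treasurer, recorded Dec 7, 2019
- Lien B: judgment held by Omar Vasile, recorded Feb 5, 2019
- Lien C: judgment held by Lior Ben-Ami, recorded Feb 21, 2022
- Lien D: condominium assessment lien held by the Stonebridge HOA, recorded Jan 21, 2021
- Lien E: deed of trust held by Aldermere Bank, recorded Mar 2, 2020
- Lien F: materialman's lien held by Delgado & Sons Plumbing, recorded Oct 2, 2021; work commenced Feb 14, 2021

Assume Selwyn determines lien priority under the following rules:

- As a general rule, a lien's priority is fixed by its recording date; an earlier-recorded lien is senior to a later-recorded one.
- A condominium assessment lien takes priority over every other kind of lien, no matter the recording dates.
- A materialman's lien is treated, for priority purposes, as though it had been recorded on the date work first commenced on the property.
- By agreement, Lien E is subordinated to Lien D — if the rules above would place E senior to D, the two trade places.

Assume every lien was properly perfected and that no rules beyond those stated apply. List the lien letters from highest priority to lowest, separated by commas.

D, B, A, E, F, C

Effective dates: F's effective date is Feb 14, 2021, when work began.
D is a condominium assessment lien and takes priority over every other lien.
Among the remaining liens, by effective date: B (Feb 5, 2019), A (Dec 7, 2019), E (Mar 2, 2020), F (Feb 14, 2021), C (Feb 21, 2022).
E already ranks below D; the subordination has no effect.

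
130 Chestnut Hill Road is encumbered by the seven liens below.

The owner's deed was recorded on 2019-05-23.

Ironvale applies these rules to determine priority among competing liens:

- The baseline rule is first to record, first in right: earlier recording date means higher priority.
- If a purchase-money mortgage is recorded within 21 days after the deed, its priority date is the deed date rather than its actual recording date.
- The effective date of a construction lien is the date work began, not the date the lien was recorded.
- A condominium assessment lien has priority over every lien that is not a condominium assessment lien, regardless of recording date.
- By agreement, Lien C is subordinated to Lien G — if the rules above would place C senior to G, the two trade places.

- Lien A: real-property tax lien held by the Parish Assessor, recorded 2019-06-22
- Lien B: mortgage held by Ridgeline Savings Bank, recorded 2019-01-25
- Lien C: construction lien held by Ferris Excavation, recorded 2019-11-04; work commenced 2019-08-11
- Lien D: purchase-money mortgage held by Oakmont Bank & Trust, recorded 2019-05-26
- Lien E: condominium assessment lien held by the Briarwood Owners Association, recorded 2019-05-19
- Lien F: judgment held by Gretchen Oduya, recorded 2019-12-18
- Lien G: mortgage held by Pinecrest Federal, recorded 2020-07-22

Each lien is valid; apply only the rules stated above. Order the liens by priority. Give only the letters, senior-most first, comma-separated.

E, B, D, A, G, F, C

Effective dates: C's effective date is 2019-08-11, when work began; D relates back to the deed date 2019-05-23.
E is a condominium assessment lien and takes priority over every other lien.
Ordering the rest by effective date: B (2019-01-25), D (2019-05-23), A (2019-06-22), C (2019-08-11), F (2019-12-18), G (2020-07-22).
C is senior to G before the subordination, so the two trade places.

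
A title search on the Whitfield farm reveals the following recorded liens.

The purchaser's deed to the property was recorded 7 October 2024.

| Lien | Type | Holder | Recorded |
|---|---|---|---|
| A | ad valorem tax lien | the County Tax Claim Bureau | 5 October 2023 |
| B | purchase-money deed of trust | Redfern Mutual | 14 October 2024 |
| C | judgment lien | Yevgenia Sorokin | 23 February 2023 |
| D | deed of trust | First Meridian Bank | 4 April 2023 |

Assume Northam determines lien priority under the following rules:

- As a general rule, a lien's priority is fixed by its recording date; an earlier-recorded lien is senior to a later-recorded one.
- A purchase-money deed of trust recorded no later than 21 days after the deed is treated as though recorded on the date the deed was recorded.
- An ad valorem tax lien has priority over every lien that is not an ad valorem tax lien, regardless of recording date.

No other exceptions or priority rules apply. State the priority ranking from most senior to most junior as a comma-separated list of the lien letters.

A, C, D, B

First, effective dates: B's effective date is the deed date, 7 October 2024.
A is an ad valorem tax lien and takes priority over every other lien.
Among the remaining liens, by effective date: C (23 February 2023), D (4 April 2023), B (7 October 2024).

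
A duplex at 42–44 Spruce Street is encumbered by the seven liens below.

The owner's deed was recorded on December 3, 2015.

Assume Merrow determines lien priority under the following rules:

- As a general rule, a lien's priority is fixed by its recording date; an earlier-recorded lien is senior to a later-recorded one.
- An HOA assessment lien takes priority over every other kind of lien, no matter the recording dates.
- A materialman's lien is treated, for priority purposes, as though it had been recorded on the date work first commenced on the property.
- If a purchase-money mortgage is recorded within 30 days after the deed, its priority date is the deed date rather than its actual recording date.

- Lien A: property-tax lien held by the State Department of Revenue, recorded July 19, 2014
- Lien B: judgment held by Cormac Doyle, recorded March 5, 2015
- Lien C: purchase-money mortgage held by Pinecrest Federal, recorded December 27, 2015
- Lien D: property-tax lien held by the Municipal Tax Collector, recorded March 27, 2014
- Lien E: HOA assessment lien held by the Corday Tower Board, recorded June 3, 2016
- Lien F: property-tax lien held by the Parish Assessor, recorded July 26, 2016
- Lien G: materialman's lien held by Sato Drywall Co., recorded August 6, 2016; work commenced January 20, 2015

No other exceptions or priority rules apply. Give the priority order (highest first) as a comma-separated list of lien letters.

First, effective dates: C's effective date is the deed date, December 3, 2015; G is treated as recorded January 20, 2015, the work-commencement date.
E is an HOA assessment lien and takes priority over every other lien.
Among the remaining liens, by effective date: D (March 27, 2014), A (July 19, 2014), G (January 20, 2015), B (March 5, 2015), C (December 3, 2015), F (July 26, 2016).

E, D, A, G, B, C, F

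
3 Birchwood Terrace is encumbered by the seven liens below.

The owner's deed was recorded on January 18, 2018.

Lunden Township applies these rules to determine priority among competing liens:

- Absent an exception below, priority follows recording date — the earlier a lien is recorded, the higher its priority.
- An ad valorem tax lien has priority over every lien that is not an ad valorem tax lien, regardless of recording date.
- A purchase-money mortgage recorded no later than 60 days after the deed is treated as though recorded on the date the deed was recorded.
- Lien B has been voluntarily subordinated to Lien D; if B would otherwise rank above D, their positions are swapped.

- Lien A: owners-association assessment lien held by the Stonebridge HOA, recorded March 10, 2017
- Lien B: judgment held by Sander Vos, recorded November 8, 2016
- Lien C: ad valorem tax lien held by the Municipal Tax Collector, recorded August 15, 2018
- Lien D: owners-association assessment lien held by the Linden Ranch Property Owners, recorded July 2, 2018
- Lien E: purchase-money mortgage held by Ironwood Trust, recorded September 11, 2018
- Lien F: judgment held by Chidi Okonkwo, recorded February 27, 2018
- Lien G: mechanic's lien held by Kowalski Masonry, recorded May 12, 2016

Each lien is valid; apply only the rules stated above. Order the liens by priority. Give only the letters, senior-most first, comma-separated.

C, G, D, A, F, B, E

First, effective dates: E was recorded 236 days after the deed — beyond 60 days — so no relation-back applies.
C, as an ad valorem tax lien, has superpriority and ranks first.
Among the remaining liens, by effective date: G (May 12, 2016), B (November 8, 2016), A (March 10, 2017), F (February 27, 2018), D (July 2, 2018), E (September 11, 2018).
The subordination applies — B was senior to D — so B and D swap.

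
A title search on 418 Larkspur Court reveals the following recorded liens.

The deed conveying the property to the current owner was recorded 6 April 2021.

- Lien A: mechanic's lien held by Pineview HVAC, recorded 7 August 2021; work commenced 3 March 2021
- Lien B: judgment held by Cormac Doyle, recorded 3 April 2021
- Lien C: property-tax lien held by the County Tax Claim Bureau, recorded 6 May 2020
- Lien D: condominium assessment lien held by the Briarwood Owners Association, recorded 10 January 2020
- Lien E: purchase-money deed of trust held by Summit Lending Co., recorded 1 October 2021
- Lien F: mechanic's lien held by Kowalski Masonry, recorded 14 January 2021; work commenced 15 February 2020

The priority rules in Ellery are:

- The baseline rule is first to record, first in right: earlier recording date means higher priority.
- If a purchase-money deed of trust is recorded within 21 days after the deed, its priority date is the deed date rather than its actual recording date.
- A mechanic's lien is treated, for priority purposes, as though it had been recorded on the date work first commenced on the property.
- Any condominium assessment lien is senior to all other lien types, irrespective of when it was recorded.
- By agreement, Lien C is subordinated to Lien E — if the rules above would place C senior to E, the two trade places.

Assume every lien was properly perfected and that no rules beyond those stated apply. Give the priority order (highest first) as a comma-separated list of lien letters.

D, F, E, A, B, C

First, effective dates: A relates back to 3 March 2021 (work commenced); E was recorded 178 days after the deed, outside the 21-day window, so it keeps its recording date; F is treated as recorded 15 February 2020, the work-commencement date.
D is a condominium assessment lien, so it outranks all other liens regardless of date.
Remaining liens by effective date: F (15 February 2020), C (6 May 2020), A (3 March 2021), B (3 April 2021), E (1 October 2021).
The subordination applies — C was senior to E — so C and E swap.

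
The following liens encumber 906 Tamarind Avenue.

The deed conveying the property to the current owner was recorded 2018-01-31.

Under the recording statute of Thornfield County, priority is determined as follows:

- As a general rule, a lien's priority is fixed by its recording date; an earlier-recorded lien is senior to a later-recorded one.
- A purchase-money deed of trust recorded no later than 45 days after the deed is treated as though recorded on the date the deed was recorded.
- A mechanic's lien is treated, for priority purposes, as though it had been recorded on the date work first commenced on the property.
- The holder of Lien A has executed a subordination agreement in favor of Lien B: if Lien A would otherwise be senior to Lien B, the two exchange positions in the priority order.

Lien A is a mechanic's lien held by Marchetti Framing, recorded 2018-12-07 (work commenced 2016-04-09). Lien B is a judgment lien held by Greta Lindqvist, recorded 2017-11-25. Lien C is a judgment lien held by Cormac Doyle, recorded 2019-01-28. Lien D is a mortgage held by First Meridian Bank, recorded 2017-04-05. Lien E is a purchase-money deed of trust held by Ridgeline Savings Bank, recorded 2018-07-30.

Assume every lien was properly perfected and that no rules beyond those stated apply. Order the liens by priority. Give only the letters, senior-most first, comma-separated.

B, D, A, E, C

Effective dates after the stated exceptions: A is treated as recorded 2016-04-09, the work-commencement date; E was recorded 180 days after the deed, outside the 45-day window, so it keeps its recording date.
Ordering by effective date: A (2016-04-09), D (2017-04-05), B (2017-11-25), E (2018-07-30), C (2019-01-28).
A would otherwise be senior to B, so under the subordination agreement A and B exchange positions.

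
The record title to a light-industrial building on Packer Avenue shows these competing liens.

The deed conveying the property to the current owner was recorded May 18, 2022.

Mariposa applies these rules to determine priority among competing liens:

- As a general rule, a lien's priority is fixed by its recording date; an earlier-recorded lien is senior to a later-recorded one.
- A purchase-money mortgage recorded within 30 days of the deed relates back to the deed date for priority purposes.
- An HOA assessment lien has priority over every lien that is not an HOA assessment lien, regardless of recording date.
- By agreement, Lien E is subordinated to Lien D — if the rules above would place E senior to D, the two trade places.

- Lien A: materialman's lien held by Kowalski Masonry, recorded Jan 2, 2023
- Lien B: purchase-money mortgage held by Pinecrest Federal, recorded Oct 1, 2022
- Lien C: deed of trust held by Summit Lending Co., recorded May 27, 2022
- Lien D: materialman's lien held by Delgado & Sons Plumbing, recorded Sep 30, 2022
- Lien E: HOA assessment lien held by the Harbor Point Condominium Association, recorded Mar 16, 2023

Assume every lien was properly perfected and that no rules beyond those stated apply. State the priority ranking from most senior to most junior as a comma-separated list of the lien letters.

D, C, E, B, A

Effective dates after the stated exceptions: B was recorded 136 days after the deed, outside the 30-day window, so it keeps its recording date.
E is an HOA assessment lien and takes priority over every other lien.
The other liens, earliest effective date first: C (May 27, 2022), D (Sep 30, 2022), B (Oct 1, 2022), A (Jan 2, 2023).
The subordination applies — E was senior to D — so E and D swap.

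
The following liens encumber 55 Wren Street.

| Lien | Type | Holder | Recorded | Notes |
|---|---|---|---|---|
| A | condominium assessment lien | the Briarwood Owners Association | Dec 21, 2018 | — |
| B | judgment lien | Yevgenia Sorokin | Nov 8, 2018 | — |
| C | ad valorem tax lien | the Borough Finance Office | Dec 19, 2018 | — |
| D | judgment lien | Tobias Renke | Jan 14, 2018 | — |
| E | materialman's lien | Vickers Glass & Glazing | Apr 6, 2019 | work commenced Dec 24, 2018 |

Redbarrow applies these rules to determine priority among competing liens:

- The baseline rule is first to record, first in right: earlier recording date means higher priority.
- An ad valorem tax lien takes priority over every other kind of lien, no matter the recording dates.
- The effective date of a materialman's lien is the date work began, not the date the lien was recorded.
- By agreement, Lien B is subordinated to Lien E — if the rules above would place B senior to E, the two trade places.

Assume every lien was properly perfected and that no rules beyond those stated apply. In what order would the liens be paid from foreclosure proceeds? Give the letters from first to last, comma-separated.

Adjusting effective dates: E relates back to Dec 24, 2018 (work commenced).
C is an ad valorem tax lien and takes priority over every other lien.
Remaining liens by effective date: D (Jan 14, 2018), B (Nov 8, 2018), A (Dec 21, 2018), E (Dec 24, 2018).
B is senior to E before the subordination, so the two trade places.

C, D, E, A, B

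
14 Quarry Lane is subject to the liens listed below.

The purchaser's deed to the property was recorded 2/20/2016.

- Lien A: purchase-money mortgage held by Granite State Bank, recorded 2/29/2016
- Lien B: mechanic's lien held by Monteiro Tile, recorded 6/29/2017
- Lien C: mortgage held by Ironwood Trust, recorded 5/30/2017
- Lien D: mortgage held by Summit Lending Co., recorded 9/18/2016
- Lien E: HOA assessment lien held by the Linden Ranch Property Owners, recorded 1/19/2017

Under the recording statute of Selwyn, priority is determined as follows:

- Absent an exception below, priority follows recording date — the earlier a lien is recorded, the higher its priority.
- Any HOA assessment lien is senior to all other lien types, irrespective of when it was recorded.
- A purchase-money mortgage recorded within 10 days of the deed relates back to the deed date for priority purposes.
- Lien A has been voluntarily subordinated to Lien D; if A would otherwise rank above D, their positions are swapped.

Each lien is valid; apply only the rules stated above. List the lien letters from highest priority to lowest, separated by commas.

E, D, A, C, B

Effective dates: A relates back to the deed date 2/20/2016.
E, as an HOA assessment lien, has superpriority and ranks first.
Ordering the rest by effective date: A (2/20/2016), D (9/18/2016), C (5/30/2017), B (6/29/2017).
The subordination applies — A was senior to D — so A and D swap.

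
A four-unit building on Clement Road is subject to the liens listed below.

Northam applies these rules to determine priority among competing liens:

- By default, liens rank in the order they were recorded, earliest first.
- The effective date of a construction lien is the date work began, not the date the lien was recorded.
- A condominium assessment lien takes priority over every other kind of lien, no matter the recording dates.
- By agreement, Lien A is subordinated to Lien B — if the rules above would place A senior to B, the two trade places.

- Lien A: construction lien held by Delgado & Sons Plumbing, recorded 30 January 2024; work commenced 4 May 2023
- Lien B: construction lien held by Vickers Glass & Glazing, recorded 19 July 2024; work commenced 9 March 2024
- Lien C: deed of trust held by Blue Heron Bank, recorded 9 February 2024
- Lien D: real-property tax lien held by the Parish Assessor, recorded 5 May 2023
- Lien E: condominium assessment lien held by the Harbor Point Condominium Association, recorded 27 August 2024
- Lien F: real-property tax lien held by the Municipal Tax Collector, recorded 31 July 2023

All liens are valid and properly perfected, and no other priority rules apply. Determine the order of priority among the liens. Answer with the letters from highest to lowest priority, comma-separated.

E, B, D, F, C, A

Effective dates: A relates back to 4 May 2023 (work commenced); B relates back to 9 March 2024 (work commenced).
As a condominium assessment lien, E is senior to every other lien.
Remaining liens by effective date: A (4 May 2023), D (5 May 2023), F (31 July 2023), C (9 February 2024), B (9 March 2024).
Because A would otherwise rank above B, the subordination swaps them.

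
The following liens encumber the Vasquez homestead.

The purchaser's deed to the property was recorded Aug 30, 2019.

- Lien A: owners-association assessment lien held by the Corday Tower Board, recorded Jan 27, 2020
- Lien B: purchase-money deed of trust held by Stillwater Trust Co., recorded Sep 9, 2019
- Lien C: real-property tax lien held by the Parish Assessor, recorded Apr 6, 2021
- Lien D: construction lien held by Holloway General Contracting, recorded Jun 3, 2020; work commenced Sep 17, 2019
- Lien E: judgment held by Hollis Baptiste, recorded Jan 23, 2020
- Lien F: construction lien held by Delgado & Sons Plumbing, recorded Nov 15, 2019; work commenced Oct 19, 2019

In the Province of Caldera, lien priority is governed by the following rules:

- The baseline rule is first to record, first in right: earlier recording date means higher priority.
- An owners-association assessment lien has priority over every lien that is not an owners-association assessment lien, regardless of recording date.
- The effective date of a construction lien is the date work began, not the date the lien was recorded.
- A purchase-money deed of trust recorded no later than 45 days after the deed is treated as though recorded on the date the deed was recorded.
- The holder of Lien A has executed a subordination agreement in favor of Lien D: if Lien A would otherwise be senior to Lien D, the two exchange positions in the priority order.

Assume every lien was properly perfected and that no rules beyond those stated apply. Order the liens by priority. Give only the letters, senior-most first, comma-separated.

D, B, A, F, E, C

Effective dates after the stated exceptions: B was recorded within the 45-day window, so its effective date is the deed date Aug 30, 2019; D is treated as recorded Sep 17, 2019, the work-commencement date; F's effective date is Oct 19, 2019, when work began.
A is an owners-association assessment lien and takes priority over every other lien.
Ordering the rest by effective date: B (Aug 30, 2019), D (Sep 17, 2019), F (Oct 19, 2019), E (Jan 23, 2020), C (Apr 6, 2021).
A would otherwise be senior to D, so under the subordination agreement A and D exchange positions.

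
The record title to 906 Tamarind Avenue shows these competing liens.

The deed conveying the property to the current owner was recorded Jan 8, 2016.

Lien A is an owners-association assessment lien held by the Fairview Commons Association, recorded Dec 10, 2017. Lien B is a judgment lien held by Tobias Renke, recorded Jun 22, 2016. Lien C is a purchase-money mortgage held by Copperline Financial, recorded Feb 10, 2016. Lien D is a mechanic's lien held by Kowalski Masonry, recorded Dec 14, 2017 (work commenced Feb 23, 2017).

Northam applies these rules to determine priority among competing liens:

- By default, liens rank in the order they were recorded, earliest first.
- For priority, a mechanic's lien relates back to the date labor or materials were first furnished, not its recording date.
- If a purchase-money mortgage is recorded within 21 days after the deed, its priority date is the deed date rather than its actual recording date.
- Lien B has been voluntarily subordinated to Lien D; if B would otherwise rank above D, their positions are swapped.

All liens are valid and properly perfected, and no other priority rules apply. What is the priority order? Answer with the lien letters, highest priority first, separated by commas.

First, effective dates: C missed the 21-day window (33 days after the deed), so its recording date stands; D relates back to Feb 23, 2017 (work commenced).
Ordering by effective date: C (Feb 10, 2016), B (Jun 22, 2016), D (Feb 23, 2017), A (Dec 10, 2017).
B is senior to D before the subordination, so the two trade places.

C, D, B, A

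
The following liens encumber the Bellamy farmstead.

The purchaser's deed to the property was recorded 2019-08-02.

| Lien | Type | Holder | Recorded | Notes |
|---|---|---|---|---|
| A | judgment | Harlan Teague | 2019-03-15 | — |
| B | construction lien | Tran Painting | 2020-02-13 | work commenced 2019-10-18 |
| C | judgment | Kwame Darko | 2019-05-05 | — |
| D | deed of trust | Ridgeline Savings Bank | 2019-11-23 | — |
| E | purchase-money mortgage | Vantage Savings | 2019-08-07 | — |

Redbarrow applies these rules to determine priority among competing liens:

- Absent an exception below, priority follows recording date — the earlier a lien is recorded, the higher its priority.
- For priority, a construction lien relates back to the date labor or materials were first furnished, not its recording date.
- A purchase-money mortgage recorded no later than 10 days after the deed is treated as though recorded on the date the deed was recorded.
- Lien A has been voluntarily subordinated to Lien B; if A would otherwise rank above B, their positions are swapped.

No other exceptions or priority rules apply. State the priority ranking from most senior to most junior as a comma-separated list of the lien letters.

Adjusting effective dates: B relates back to 2019-10-18 (work commenced); E was recorded within the 10-day window, so its effective date is the deed date 2019-08-02.
Sorted by effective date: A (2019-03-15), C (2019-05-05), E (2019-08-02), B (2019-10-18), D (2019-11-23).
A is senior to B before the subordination, so the two trade places.

B, C, E, A, D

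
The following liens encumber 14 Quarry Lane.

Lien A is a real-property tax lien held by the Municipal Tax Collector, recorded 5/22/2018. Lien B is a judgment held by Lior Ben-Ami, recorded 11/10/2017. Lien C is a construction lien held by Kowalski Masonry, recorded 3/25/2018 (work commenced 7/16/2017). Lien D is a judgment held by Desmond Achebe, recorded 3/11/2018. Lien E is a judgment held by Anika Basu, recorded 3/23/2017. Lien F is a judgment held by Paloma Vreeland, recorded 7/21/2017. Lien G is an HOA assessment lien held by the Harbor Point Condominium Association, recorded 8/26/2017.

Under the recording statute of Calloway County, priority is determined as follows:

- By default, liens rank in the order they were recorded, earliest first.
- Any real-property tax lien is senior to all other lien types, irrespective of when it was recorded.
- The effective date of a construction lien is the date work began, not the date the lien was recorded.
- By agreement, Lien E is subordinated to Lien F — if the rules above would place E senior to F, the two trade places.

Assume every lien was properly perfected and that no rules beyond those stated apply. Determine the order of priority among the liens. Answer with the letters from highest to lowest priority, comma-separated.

A, F, C, E, G, B, D

First, effective dates: C's effective date is 7/16/2017, when work began.
As a real-property tax lien, A is senior to every other lien.
Remaining liens by effective date: E (3/23/2017), C (7/16/2017), F (7/21/2017), G (8/26/2017), B (11/10/2017), D (3/11/2018).
The subordination applies — E was senior to F — so E and F swap.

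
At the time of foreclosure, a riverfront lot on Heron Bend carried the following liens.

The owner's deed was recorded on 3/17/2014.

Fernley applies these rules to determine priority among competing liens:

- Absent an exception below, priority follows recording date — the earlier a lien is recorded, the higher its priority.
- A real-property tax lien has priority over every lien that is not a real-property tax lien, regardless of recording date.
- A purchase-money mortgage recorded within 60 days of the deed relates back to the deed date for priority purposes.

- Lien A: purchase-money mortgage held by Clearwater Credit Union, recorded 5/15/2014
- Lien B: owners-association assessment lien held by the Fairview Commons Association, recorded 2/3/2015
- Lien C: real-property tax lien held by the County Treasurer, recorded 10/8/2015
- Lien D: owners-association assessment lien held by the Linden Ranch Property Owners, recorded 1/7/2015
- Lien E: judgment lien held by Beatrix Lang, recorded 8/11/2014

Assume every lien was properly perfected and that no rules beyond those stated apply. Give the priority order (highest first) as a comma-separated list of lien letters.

Effective dates: A relates back to the deed date 3/17/2014.
C is a real-property tax lien and takes priority over every other lien.
Ordering the rest by effective date: A (3/17/2014), E (8/11/2014), D (1/7/2015), B (2/3/2015).

C, A, E, D, B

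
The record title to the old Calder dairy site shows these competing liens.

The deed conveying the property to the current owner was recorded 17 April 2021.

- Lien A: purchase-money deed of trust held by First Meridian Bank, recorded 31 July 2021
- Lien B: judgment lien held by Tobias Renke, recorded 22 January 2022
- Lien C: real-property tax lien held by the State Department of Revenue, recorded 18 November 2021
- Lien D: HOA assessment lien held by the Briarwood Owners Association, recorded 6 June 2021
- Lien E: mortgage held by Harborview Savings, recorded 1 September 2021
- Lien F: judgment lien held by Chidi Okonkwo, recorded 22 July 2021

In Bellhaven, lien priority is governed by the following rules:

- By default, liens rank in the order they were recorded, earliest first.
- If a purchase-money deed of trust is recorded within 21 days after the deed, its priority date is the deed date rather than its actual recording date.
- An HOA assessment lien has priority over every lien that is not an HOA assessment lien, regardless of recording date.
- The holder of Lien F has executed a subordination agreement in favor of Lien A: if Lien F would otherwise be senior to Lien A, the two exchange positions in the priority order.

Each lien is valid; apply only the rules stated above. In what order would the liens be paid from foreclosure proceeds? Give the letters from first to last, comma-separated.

Effective dates after the stated exceptions: A was recorded 105 days after the deed — beyond 21 days — so no relation-back applies.
As an HOA assessment lien, D is senior to every other lien.
Among the remaining liens, by effective date: F (22 July 2021), A (31 July 2021), E (1 September 2021), C (18 November 2021), B (22 January 2022).
Because F would otherwise rank above A, the subordination swaps them.

D, A, F, E, C, B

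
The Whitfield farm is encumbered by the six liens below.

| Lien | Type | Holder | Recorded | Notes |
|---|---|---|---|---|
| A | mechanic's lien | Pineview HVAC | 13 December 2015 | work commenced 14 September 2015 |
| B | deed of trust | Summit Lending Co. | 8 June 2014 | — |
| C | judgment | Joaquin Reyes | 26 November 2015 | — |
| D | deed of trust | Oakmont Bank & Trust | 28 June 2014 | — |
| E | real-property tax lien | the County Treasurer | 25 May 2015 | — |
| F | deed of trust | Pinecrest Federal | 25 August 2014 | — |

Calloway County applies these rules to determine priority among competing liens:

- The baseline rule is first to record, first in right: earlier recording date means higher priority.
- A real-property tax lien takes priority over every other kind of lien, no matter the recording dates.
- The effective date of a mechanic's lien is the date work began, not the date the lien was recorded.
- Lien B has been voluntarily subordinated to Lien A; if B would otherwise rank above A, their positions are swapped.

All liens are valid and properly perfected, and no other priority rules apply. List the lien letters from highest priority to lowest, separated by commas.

Effective dates: A is treated as recorded 14 September 2015, the work-commencement date.
E, as a real-property tax lien, has superpriority and ranks first.
Among the remaining liens, by effective date: B (8 June 2014), D (28 June 2014), F (25 August 2014), A (14 September 2015), C (26 November 2015).
Because B would otherwise rank above A, the subordination swaps them.

E, A, D, F, B, C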